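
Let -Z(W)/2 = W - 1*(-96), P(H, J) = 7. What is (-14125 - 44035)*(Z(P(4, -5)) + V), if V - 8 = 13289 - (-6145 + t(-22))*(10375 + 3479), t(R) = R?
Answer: -4969813235440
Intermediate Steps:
V = 85450915 (V = 8 + (13289 - (-6145 - 22)*(10375 + 3479)) = 8 + (13289 - (-6167)*13854) = 8 + (13289 - 1*(-85437618)) = 8 + (13289 + 85437618) = 8 + 85450907 = 85450915)
Z(W) = -192 - 2*W (Z(W) = -2*(W - 1*(-96)) = -2*(W + 96) = -2*(96 + W) = -192 - 2*W)
(-14125 - 44035)*(Z(P(4, -5)) + V) = (-14125 - 44035)*((-192 - 2*7) + 85450915) = -58160*((-192 - 14) + 85450915) = -58160*(-206 + 85450915) = -58160*85450709 = -4969813235440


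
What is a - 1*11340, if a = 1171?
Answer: -10169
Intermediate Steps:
a - 1*11340 = 1171 - 1*11340 = 1171 - 11340 = -10169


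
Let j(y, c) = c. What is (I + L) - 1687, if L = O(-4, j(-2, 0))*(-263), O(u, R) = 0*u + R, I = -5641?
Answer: -7328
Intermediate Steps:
O(u, R) = R (O(u, R) = 0 + R = R)
L = 0 (L = 0*(-263) = 0)
(I + L) - 1687 = (-5641 + 0) - 1687 = -5641 - 1687 = -7328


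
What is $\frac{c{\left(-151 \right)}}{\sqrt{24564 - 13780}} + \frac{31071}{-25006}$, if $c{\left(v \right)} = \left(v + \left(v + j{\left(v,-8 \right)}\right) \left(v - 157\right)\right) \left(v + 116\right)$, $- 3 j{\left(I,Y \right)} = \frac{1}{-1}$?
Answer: $- \frac{31071}{25006} - \frac{4856705 \sqrt{674}}{8088} \approx -15591.0$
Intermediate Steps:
$j{\left(I,Y \right)} = \frac{1}{3}$ ($j{\left(I,Y \right)} = - \frac{1}{3 \left(-1\right)} = \left(- \frac{1}{3}\right) \left(-1\right) = \frac{1}{3}$)
$c{\left(v \right)} = \left(116 + v\right) \left(v + \left(-157 + v\right) \left(\frac{1}{3} + v\right)\right)$ ($c{\left(v \right)} = \left(v + \left(v + \frac{1}{3}\right) \left(v - 157\right)\right) \left(v + 116\right) = \left(v + \left(\frac{1}{3} + v\right) \left(-157 + v\right)\right) \left(116 + v\right) = \left(v + \left(-157 + v\right) \left(\frac{1}{3} + v\right)\right) \left(116 + v\right) = \left(116 + v\right) \left(v + \left(-157 + v\right) \left(\frac{1}{3} + v\right)\right)$)
$\frac{c{\left(-151 \right)}}{\sqrt{24564 - 13780}} + \frac{31071}{-25006} = \frac{- \frac{18212}{3} + \left(-151\right)^{3} - - \frac{8203679}{3} - \frac{119 \left(-151\right)^{2}}{3}}{\sqrt{24564 - 13780}} + \frac{31071}{-25006} = \frac{- \frac{18212}{3} - 3442951 + \frac{8203679}{3} - \frac{2713319}{3}}{\sqrt{10784}} + 31071 \left(- \frac{1}{25006}\right) = \frac{- \frac{18212}{3} - 3442951 + \frac{8203679}{3} - \frac{2713319}{3}}{4 \sqrt{674}} - \frac{31071}{25006} = - \frac{4856705 \frac{\sqrt{674}}{2696}}{3} - \frac{31071}{25006} = - \frac{4856705 \sqrt{674}}{8088} - \frac{31071}{25006} = - \frac{31071}{25006} - \frac{4856705 \sqrt{674}}{8088}$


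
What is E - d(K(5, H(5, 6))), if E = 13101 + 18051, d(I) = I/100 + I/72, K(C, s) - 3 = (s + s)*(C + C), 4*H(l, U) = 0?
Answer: 18691157/600 ≈ 31152.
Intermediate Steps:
H(l, U) = 0 (H(l, U) = (1/4)*0 = 0)
K(C, s) = 3 + 4*C*s (K(C, s) = 3 + (s + s)*(C + C) = 3 + (2*s)*(2*C) = 3 + 4*C*s)
d(I) = 43*I/1800 (d(I) = I*(1/100) + I*(1/72) = I/100 + I/72 = 43*I/1800)
E = 31152
E - d(K(5, H(5, 6))) = 31152 - 43*(3 + 4*5*0)/1800 = 31152 - 43*(3 + 0)/1800 = 31152 - 43*3/1800 = 31152 - 1*43/600 = 31152 - 43/600 = 18691157/600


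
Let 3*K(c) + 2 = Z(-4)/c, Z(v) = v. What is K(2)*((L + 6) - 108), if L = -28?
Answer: 520/3 ≈ 173.33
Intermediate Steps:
K(c) = -⅔ - 4/(3*c) (K(c) = -⅔ + (-4/c)/3 = -⅔ - 4/(3*c))
K(2)*((L + 6) - 108) = ((⅔)*(-2 - 1*2)/2)*((-28 + 6) - 108) = ((⅔)*(½)*(-2 - 2))*(-22 - 108) = ((⅔)*(½)*(-4))*(-130) = -4/3*(-130) = 520/3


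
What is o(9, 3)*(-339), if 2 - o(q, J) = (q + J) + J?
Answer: 4407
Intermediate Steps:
o(q, J) = 2 - q - 2*J (o(q, J) = 2 - ((q + J) + J) = 2 - ((J + q) + J) = 2 - (q + 2*J) = 2 + (-q - 2*J) = 2 - q - 2*J)
o(9, 3)*(-339) = (2 - 1*9 - 2*3)*(-339) = (2 - 9 - 6)*(-339) = -13*(-339) = 4407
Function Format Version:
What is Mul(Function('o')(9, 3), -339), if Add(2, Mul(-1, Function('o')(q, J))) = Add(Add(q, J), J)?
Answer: 4407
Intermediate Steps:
Function('o')(q, J) = Add(2, Mul(-1, q), Mul(-2, J)) (Function('o')(q, J) = Add(2, Mul(-1, Add(Add(q, J), J))) = Add(2, Mul(-1, Add(Add(J, q), J))) = Add(2, Mul(-1, Add(q, Mul(2, J)))) = Add(2, Add(Mul(-1, q), Mul(-2, J))) = Add(2, Mul(-1, q), Mul(-2, J)))
Mul(Function('o')(9, 3), -339) = Mul(Add(2, Mul(-1, 9), Mul(-2, 3)), -339) = Mul(Add(2, -9, -6), -339) = Mul(-13, -339) = 4407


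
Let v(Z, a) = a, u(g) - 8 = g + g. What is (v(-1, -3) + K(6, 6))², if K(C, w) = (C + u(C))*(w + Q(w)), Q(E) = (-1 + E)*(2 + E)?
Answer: 1423249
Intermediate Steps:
u(g) = 8 + 2*g (u(g) = 8 + (g + g) = 8 + 2*g)
K(C, w) = (8 + 3*C)*(-2 + w² + 2*w) (K(C, w) = (C + (8 + 2*C))*(w + (-2 + w + w²)) = (8 + 3*C)*(-2 + w² + 2*w))
(v(-1, -3) + K(6, 6))² = (-3 + (-16 - 6*6 + 8*6² + 16*6 + 3*6*6² + 6*6*6))² = (-3 + (-16 - 36 + 8*36 + 96 + 3*6*36 + 216))² = (-3 + (-16 - 36 + 288 + 96 + 648 + 216))² = (-3 + 1196)² = 1193² = 1423249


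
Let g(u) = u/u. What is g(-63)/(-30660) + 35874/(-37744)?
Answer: -19641689/20664840 ≈ -0.95049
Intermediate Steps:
g(u) = 1
g(-63)/(-30660) + 35874/(-37744) = 1/(-30660) + 35874/(-37744) = 1*(-1/30660) + 35874*(-1/37744) = -1/30660 - 17937/18872 = -19641689/20664840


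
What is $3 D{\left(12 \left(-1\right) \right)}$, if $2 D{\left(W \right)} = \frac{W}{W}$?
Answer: $\frac{3}{2} \approx 1.5$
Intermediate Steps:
$D{\left(W \right)} = \frac{1}{2}$ ($D{\left(W \right)} = \frac{W \frac{1}{W}}{2} = \frac{1}{2} \cdot 1 = \frac{1}{2}$)
$3 D{\left(12 \left(-1\right) \right)} = 3 \cdot \frac{1}{2} = \frac{3}{2}$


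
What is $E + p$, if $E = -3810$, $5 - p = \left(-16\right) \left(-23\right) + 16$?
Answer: $-4189$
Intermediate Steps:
$p = -379$ ($p = 5 - \left(\left(-16\right) \left(-23\right) + 16\right) = 5 - \left(368 + 16\right) = 5 - 384 = -379$)
$E + p = -3810 - 379 = -4189$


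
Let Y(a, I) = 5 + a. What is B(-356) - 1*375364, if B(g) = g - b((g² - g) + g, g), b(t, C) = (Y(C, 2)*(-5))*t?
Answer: -222797400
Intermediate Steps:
b(t, C) = t*(-25 - 5*C) (b(t, C) = ((5 + C)*(-5))*t = (-25 - 5*C)*t = t*(-25 - 5*C))
B(g) = g + 5*g²*(5 + g) (B(g) = g - (-5)*((g² - g) + g)*(5 + g) = g - (-5)*g²*(5 + g) = g + 5*g²*(5 + g))
B(-356) - 1*375364 = -356*(1 + 5*(-356)*(5 - 356)) - 1*375364 = -356*(1 + 5*(-356)*(-351)) - 375364 = -356*(1 + 624780) - 375364 = -356*624781 - 375364 = -222422036 - 375364 = -222797400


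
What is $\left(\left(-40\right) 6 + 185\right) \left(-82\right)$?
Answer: $4510$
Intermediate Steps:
$\left(\left(-40\right) 6 + 185\right) \left(-82\right) = \left(-240 + 185\right) \left(-82\right) = \left(-55\right) \left(-82\right) = 4510$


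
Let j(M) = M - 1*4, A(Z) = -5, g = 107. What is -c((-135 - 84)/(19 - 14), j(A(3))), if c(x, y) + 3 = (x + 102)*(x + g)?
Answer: -91881/25 ≈ -3675.2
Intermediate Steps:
j(M) = -4 + M (j(M) = M - 4 = -4 + M)
c(x, y) = -3 + (102 + x)*(107 + x) (c(x, y) = -3 + (x + 102)*(x + 107) = -3 + (102 + x)*(107 + x))
-c((-135 - 84)/(19 - 14), j(A(3))) = -(10911 + ((-135 - 84)/(19 - 14))² + 209*((-135 - 84)/(19 - 14))) = -(10911 + (-219/5)² + 209*(-219/5)) = -(10911 + 47961/25 - 45771/5) = -1*91881/25 = -91881/25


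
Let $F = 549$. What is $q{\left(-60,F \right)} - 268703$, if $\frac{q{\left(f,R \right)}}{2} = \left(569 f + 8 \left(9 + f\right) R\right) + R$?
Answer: $-783869$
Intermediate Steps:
$q{\left(f,R \right)} = 2 R + 1138 f + 2 R \left(72 + 8 f\right)$ ($q{\left(f,R \right)} = 2 \left(\left(569 f + 8 \left(9 + f\right) R\right) + R\right) = 2 \left(\left(569 f + \left(72 + 8 f\right) R\right) + R\right) = 2 \left(\left(569 f + R \left(72 + 8 f\right)\right) + R\right) = 2 \left(R + 569 f + R \left(72 + 8 f\right)\right) = 2 R + 1138 f + 2 R \left(72 + 8 f\right)$)
$q{\left(-60,F \right)} - 268703 = \left(146 \cdot 549 + 1138 \left(-60\right) + 16 \cdot 549 \left(-60\right)\right) - 268703 = \left(80154 - 68280 - 527040\right) - 268703 = -515166 - 268703 = -783869$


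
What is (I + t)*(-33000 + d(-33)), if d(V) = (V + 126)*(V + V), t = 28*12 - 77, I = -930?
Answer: 26261598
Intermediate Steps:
t = 259 (t = 336 - 77 = 259)
d(V) = 2*V*(126 + V) (d(V) = (126 + V)*(2*V) = 2*V*(126 + V))
(I + t)*(-33000 + d(-33)) = (-930 + 259)*(-33000 + 2*(-33)*(126 - 33)) = -671*(-33000 + 2*(-33)*93) = -671*(-33000 - 6138) = -671*(-39138) = 26261598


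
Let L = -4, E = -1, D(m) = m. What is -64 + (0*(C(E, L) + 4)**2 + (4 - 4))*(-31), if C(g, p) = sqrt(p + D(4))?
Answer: -64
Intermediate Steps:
C(g, p) = sqrt(4 + p) (C(g, p) = sqrt(p + 4) = sqrt(4 + p))
-64 + (0*(C(E, L) + 4)**2 + (4 - 4))*(-31) = -64 + (0*(sqrt(4 - 4) + 4)**2 + (4 - 4))*(-31) = -64 + (0*(sqrt(0) + 4)**2 + 0)*(-31) = -64 + (0*(0 + 4)**2 + 0)*(-31) = -64 + (0*4**2 + 0)*(-31) = -64 + (0*16 + 0)*(-31) = -64 + (0 + 0)*(-31) = -64 + 0*(-31) = -64 + 0 = -64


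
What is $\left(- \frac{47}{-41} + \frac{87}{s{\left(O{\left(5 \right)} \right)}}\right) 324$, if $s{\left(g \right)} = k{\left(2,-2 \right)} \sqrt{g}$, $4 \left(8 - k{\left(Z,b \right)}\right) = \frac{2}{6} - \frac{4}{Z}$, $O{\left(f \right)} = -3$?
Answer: $\frac{15228}{41} - \frac{112752 i \sqrt{3}}{101} \approx 371.41 - 1933.6 i$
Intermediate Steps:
$k{\left(Z,b \right)} = \frac{95}{12} + \frac{1}{Z}$ ($k{\left(Z,b \right)} = 8 - \frac{\frac{2}{6} - \frac{4}{Z}}{4} = 8 - \frac{2 \cdot \frac{1}{6} - \frac{4}{Z}}{4} = 8 - \frac{\frac{1}{3} - \frac{4}{Z}}{4} = 8 - \left(\frac{1}{12} - \frac{1}{Z}\right) = \frac{95}{12} + \frac{1}{Z}$)
$s{\left(g \right)} = \frac{101 \sqrt{g}}{12}$ ($s{\left(g \right)} = \left(\frac{95}{12} + \frac{1}{2}\right) \sqrt{g} = \frac{101 \sqrt{g}}{12}$)
$\left(- \frac{47}{-41} + \frac{87}{s{\left(O{\left(5 \right)} \right)}}\right) 324 = \left(- \frac{47}{-41} + \frac{87}{\frac{101}{12} \sqrt{-3}}\right) 324 = \left(\left(-47\right) \left(- \frac{1}{41}\right) + \frac{87}{\frac{101}{12} i \sqrt{3}}\right) 324 = \left(\frac{47}{41} + \frac{87}{\frac{101}{12} i \sqrt{3}}\right) 324 = \left(\frac{47}{41} + 87 \left(- \frac{4 i \sqrt{3}}{101}\right)\right) 324 = \left(\frac{47}{41} - \frac{348 i \sqrt{3}}{101}\right) 324 = \frac{15228}{41} - \frac{112752 i \sqrt{3}}{101}$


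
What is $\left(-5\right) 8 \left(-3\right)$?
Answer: $120$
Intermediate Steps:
$\left(-5\right) 8 \left(-3\right) = \left(-40\right) \left(-3\right) = 120$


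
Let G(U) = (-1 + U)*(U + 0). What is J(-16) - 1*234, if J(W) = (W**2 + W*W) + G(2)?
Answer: 280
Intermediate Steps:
G(U) = U*(-1 + U) (G(U) = (-1 + U)*U = U*(-1 + U))
J(W) = 2 + 2*W**2 (J(W) = (W**2 + W*W) + 2*(-1 + 2) = (W**2 + W**2) + 2*1 = 2*W**2 + 2 = 2 + 2*W**2)
J(-16) - 1*234 = (2 + 2*(-16)**2) - 1*234 = (2 + 2*256) - 234 = (2 + 512) - 234 = 514 - 234 = 280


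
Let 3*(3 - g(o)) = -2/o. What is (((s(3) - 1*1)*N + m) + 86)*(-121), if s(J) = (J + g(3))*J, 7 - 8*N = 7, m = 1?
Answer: -10527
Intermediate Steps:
N = 0 (N = 7/8 - ⅛*7 = 7/8 - 7/8 = 0)
g(o) = 3 + 2/(3*o) (g(o) = 3 - (-2)/(3*o) = 3 + 2/(3*o))
s(J) = J*(29/9 + J) (s(J) = (J + (3 + (⅔)/3))*J = (J + (3 + (⅔)*(⅓)))*J = (J + (3 + 2/9))*J = (J + 29/9)*J = (29/9 + J)*J = J*(29/9 + J))
(((s(3) - 1*1)*N + m) + 86)*(-121) = ((((⅑)*3*(29 + 9*3) - 1*1)*0 + 1) + 86)*(-121) = ((((⅑)*3*(29 + 27) - 1)*0 + 1) + 86)*(-121) = ((((⅑)*3*56 - 1)*0 + 1) + 86)*(-121) = (((56/3 - 1)*0 + 1) + 86)*(-121) = (((53/3)*0 + 1) + 86)*(-121) = ((0 + 1) + 86)*(-121) = (1 + 86)*(-121) = 87*(-121) = -10527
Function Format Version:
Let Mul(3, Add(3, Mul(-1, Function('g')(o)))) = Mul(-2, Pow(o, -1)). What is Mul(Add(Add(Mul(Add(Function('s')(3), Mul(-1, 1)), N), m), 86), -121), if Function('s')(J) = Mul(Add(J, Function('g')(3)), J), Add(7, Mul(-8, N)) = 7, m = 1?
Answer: -10527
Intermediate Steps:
N = 0 (N = Add(Rational(7, 8), Mul(Rational(-1, 8), 7)) = Add(Rational(7, 8), Rational(-7, 8)) = 0)
Function('g')(o) = Add(3, Mul(Rational(2, 3), Pow(o, -1))) (Function('g')(o) = Add(3, Mul(Rational(-1, 3), Mul(-2, Pow(o, -1)))) = Add(3, Mul(Rational(2, 3), Pow(o, -1))))
Function('s')(J) = Mul(J, Add(Rational(29, 9), J)) (Function('s')(J) = Mul(Add(J, Add(3, Mul(Rational(2, 3), Pow(3, -1)))), J) = Mul(Add(J, Add(3, Mul(Rational(2, 3), Rational(1, 3)))), J) = Mul(Add(J, Add(3, Rational(2, 9))), J) = Mul(Add(J, Rational(29, 9)), J) = Mul(Add(Rational(29, 9), J), J) = Mul(J, Add(Rational(29, 9), J)))
Mul(Add(Add(Mul(Add(Function('s')(3), Mul(-1, 1)), N), m), 86), -121) = Mul(Add(Add(Mul(Add(Mul(Rational(1, 9), 3, Add(29, Mul(9, 3))), Mul(-1, 1)), 0), 1), 86), -121) = Mul(Add(Add(Mul(Add(Mul(Rational(1, 9), 3, Add(29, 27)), -1), 0), 1), 86), -121) = Mul(Add(Add(Mul(Add(Mul(Rational(1, 9), 3, 56), -1), 0), 1), 86), -121) = Mul(Add(Add(Mul(Add(Rational(56, 3), -1), 0), 1), 86), -121) = Mul(Add(Add(Mul(Rational(53, 3), 0), 1), 86), -121) = Mul(Add(Add(0, 1), 86), -121) = Mul(Add(1, 86), -121) = Mul(87, -121) = -10527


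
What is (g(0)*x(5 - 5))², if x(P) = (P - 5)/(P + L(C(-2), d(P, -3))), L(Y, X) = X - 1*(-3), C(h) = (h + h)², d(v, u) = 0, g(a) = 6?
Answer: 100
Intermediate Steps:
C(h) = 4*h² (C(h) = (2*h)² = 4*h²)
L(Y, X) = 3 + X (L(Y, X) = X + 3 = 3 + X)
x(P) = (-5 + P)/(3 + P) (x(P) = (P - 5)/(P + (3 + 0)) = (-5 + P)/(P + 3) = (-5 + P)/(3 + P))
(g(0)*x(5 - 5))² = (6*((-5 + (5 - 5))/(3 + (5 - 5))))² = (6*((-5 + 0)/(3 + 0)))² = (6*(-5/3))² = (-10)² = 100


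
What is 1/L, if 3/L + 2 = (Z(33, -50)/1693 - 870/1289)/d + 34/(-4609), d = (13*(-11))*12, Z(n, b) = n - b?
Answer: -242241096899/362092128948 ≈ -0.66900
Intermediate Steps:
d = -1716 (d = -143*12 = -1716)
L = -362092128948/242241096899 (L = 3/(-2 + (((33 - 1*(-50))/1693 - 870/1289)/(-1716) + 34/(-4609))) = 3/(-2 + (((33 + 50)*(1/1693) - 870*1/1289)*(-1/1716) + 34*(-1/4609))) = 3/(-2 + ((83*(1/1693) - 870/1289)*(-1/1716) - 34/4609)) = 3/(-2 + ((83/1693 - 870/1289)*(-1/1716) - 34/4609)) = 3/(-2 + (-1365923/2182277*(-1/1716) - 34/4609)) = 3/(-2 + (105071/288060564 - 34/4609)) = 3/(-2 - 846344267/120697376316) = 3/(-242241096899/120697376316) = 3*(-120697376316/242241096899) = -362092128948/242241096899 ≈ -1.4948)
1/L = 1/(-362092128948/242241096899) = -242241096899/362092128948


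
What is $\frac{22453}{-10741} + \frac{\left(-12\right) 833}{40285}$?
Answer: $- \frac{144555163}{61814455} \approx -2.3385$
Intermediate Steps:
$\frac{22453}{-10741} + \frac{\left(-12\right) 833}{40285} = 22453 \left(- \frac{1}{10741}\right) - \frac{1428}{5755} = - \frac{22453}{10741} - \frac{1428}{5755} = - \frac{144555163}{61814455}$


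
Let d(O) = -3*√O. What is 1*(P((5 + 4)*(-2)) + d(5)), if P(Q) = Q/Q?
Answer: 1 - 3*√5 ≈ -5.7082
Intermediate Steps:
P(Q) = 1
1*(P((5 + 4)*(-2)) + d(5)) = 1*(1 - 3*√5) = 1 - 3*√5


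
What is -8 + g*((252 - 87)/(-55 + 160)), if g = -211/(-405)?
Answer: -20359/2835 ≈ -7.1813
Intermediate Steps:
g = 211/405 (g = -211*(-1/405) = 211/405 ≈ 0.52099)
-8 + g*((252 - 87)/(-55 + 160)) = -8 + 211*((252 - 87)/(-55 + 160))/405 = -8 + 211*(165/105)/405 = -8 + 211*(165*(1/105))/405 = -8 + (211/405)*(11/7) = -8 + 2321/2835 = -20359/2835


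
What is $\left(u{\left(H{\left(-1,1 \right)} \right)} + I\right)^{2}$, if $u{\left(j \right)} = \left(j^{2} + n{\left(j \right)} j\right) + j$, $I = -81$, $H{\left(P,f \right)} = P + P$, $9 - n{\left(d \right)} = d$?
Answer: $10201$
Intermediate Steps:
$n{\left(d \right)} = 9 - d$
$H{\left(P,f \right)} = 2 P$
$u{\left(j \right)} = j + j^{2} + j \left(9 - j\right)$ ($u{\left(j \right)} = \left(j^{2} + \left(9 - j\right) j\right) + j = \left(j^{2} + j \left(9 - j\right)\right) + j = j + j^{2} + j \left(9 - j\right)$)
$\left(u{\left(H{\left(-1,1 \right)} \right)} + I\right)^{2} = \left(10 \cdot 2 \left(-1\right) - 81\right)^{2} = \left(10 \left(-2\right) - 81\right)^{2} = \left(-20 - 81\right)^{2} = \left(-101\right)^{2} = 10201$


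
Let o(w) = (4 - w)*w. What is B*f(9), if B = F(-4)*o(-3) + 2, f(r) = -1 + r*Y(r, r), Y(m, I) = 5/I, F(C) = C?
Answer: 344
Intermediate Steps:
o(w) = w*(4 - w)
f(r) = 4 (f(r) = -1 + r*(5/r) = -1 + 5 = 4)
B = 86 (B = -(-12)*(4 - 1*(-3)) + 2 = -(-12)*(4 + 3) + 2 = -(-12)*7 + 2 = -4*(-21) + 2 = 84 + 2 = 86)
B*f(9) = 86*4 = 344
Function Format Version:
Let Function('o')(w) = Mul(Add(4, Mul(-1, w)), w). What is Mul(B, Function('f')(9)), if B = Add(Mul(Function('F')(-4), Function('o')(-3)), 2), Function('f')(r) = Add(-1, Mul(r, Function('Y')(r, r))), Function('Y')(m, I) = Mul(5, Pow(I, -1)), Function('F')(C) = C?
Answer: 344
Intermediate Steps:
Function('o')(w) = Mul(w, Add(4, Mul(-1, w)))
Function('f')(r) = 4 (Function('f')(r) = Add(-1, Mul(r, Mul(5, Pow(r, -1)))) = Add(-1, 5) = 4)
B = 86 (B = Add(Mul(-4, Mul(-3, Add(4, Mul(-1, -3)))), 2) = Add(Mul(-4, Mul(-3, Add(4, 3))), 2) = Add(Mul(-4, Mul(-3, 7)), 2) = Add(Mul(-4, -21), 2) = Add(84, 2) = 86)
Mul(B, Function('f')(9)) = Mul(86, 4) = 344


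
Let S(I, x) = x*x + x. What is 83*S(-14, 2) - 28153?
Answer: -27655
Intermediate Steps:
S(I, x) = x + x² (S(I, x) = x² + x = x + x²)
83*S(-14, 2) - 28153 = 83*(2*(1 + 2)) - 28153 = 83*(2*3) - 28153 = 83*6 - 28153 = 498 - 28153 = -27655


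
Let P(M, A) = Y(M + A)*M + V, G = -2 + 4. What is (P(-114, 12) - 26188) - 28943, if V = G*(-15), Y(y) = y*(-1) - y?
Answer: -78417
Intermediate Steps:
G = 2
Y(y) = -2*y (Y(y) = -y - y = -2*y)
V = -30 (V = 2*(-15) = -30)
P(M, A) = -30 + M*(-2*A - 2*M) (P(M, A) = (-2*(M + A))*M - 30 = (-2*(A + M))*M - 30 = (-2*A - 2*M)*M - 30 = M*(-2*A - 2*M) - 30 = -30 + M*(-2*A - 2*M))
(P(-114, 12) - 26188) - 28943 = ((-30 + 2*(-114)*(-1*12 - 1*(-114))) - 26188) - 28943 = ((-30 + 2*(-114)*(-12 + 114)) - 26188) - 28943 = ((-30 + 2*(-114)*102) - 26188) - 28943 = ((-30 - 23256) - 26188) - 28943 = (-23286 - 26188) - 28943 = -49474 - 28943 = -78417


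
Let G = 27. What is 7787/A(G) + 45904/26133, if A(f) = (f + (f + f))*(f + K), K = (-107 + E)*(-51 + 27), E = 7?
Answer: 3075875773/1712469357 ≈ 1.7962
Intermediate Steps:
K = 2400 (K = (-107 + 7)*(-51 + 27) = -100*(-24) = 2400)
A(f) = 3*f*(2400 + f) (A(f) = (f + (f + f))*(f + 2400) = (f + 2*f)*(2400 + f) = (3*f)*(2400 + f) = 3*f*(2400 + f))
7787/A(G) + 45904/26133 = 7787/((3*27*(2400 + 27))) + 45904/26133 = 7787/((3*27*2427)) + 45904*(1/26133) = 7787/196587 + 45904/26133 = 3075875773/1712469357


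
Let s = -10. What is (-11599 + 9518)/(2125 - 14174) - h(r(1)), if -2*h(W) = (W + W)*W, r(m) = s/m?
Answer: 1206981/12049 ≈ 100.17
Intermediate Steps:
r(m) = -10/m
h(W) = -W**2 (h(W) = -(W + W)*W/2 = -2*W*W/2 = -W**2)
(-11599 + 9518)/(2125 - 14174) - h(r(1)) = (-11599 + 9518)/(2125 - 14174) - (-1)*(-10/1)**2 = -2081/(-12049) - (-1)*(-10*1)**2 = -2081*(-1/12049) - (-1)*(-10)**2 = 2081/12049 - (-1)*100 = 2081/12049 - 1*(-100) = 2081/12049 + 100 = 1206981/12049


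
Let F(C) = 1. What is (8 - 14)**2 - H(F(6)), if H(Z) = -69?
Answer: 105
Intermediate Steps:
(8 - 14)**2 - H(F(6)) = (8 - 14)**2 - 1*(-69) = (-6)**2 + 69 = 36 + 69 = 105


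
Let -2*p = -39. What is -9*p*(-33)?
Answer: 11583/2 ≈ 5791.5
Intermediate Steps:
p = 39/2 (p = -1/2*(-39) = 39/2 ≈ 19.500)
-9*p*(-33) = -9*39/2*(-33) = -351/2*(-33) = 11583/2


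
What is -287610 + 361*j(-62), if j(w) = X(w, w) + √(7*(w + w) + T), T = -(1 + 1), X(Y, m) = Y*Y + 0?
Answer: 1100074 + 361*I*√870 ≈ 1.1001e+6 + 10648.0*I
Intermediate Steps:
X(Y, m) = Y² (X(Y, m) = Y² + 0 = Y²)
T = -2 (T = -1*2 = -2)
j(w) = w² + √(-2 + 14*w) (j(w) = w² + √(7*(w + w) - 2) = w² + √(7*(2*w) - 2) = w² + √(14*w - 2) = w² + √(-2 + 14*w))
-287610 + 361*j(-62) = -287610 + 361*((-62)² + √(-2 + 14*(-62))) = -287610 + 361*(3844 + √(-2 - 868)) = -287610 + 361*(3844 + √(-870)) = -287610 + 361*(3844 + I*√870) = -287610 + (1387684 + 361*I*√870) = 1100074 + 361*I*√870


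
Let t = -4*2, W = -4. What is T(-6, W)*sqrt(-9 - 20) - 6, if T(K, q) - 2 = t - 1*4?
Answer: -6 - 10*I*sqrt(29) ≈ -6.0 - 53.852*I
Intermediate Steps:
t = -8
T(K, q) = -10 (T(K, q) = 2 + (-8 - 1*4) = 2 + (-8 - 4) = 2 - 12 = -10)
T(-6, W)*sqrt(-9 - 20) - 6 = -10*sqrt(-9 - 20) - 6 = -10*I*sqrt(29) - 6 = -6 - 10*I*sqrt(29)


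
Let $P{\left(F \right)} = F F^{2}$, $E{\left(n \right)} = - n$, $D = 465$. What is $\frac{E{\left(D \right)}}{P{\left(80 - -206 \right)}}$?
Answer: $- \frac{465}{23393656} \approx -1.9877 \cdot 10^{-5}$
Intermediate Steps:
$P{\left(F \right)} = F^{3}$
$\frac{E{\left(D \right)}}{P{\left(80 - -206 \right)}} = \frac{\left(-1\right) 465}{\left(80 - -206\right)^{3}} = - \frac{465}{\left(80 + 206\right)^{3}} = - \frac{465}{286^{3}} = - \frac{465}{23393656}$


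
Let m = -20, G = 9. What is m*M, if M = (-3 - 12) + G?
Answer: 120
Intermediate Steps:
M = -6 (M = (-3 - 12) + 9 = -15 + 9 = -6)
m*M = -20*(-6) = 120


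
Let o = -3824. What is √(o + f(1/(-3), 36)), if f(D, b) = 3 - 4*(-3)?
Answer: I*√3809 ≈ 61.717*I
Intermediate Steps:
f(D, b) = 15 (f(D, b) = 3 + 12 = 15)
√(o + f(1/(-3), 36)) = √(-3824 + 15) = √(-3809) = I*√3809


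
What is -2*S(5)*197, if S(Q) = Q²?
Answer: -9850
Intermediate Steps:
-2*S(5)*197 = -2*5²*197 = -2*25*197 = -50*197 = -9850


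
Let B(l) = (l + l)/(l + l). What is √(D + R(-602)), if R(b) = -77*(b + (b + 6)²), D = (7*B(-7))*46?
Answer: 42*I*√15479 ≈ 5225.4*I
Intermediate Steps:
B(l) = 1 (B(l) = (2*l)/((2*l)) = (2*l)*(1/(2*l)) = 1)
D = 322 (D = (7*1)*46 = 7*46 = 322)
R(b) = -77*b - 77*(6 + b)² (R(b) = -77*(b + (6 + b)²) = -77*b - 77*(6 + b)²)
√(D + R(-602)) = √(322 + (-77*(-602) - 77*(6 - 602)²)) = √(322 + (46354 - 77*(-596)²)) = √(322 + (46354 - 77*355216)) = √(322 + (46354 - 27351632)) = √(322 - 27305278) = √(-27304956) = 42*I*√15479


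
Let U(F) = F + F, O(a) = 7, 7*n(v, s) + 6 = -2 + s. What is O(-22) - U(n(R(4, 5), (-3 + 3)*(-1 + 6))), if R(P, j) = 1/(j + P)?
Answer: 65/7 ≈ 9.2857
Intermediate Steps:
R(P, j) = 1/(P + j)
n(v, s) = -8/7 + s/7 (n(v, s) = -6/7 + (-2 + s)/7 = -6/7 + (-2/7 + s/7) = -8/7 + s/7)
U(F) = 2*F
O(-22) - U(n(R(4, 5), (-3 + 3)*(-1 + 6))) = 7 - 2*(-8/7 + ((-3 + 3)*(-1 + 6))/7) = 7 - 2*(-8/7 + (0*5)/7) = 7 - 2*(-8/7 + (⅐)*0) = 7 - 2*(-8/7 + 0) = 7 - 2*(-8)/7 = 7 - 1*(-16/7) = 7 + 16/7 = 65/7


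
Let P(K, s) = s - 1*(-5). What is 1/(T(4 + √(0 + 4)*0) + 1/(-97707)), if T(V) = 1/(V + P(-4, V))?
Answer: 1270191/97694 ≈ 13.002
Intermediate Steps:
P(K, s) = 5 + s (P(K, s) = s + 5 = 5 + s)
T(V) = 1/(5 + 2*V) (T(V) = 1/(V + (5 + V)) = 1/(5 + 2*V))
1/(T(4 + √(0 + 4)*0) + 1/(-97707)) = 1/(1/(5 + 2*(4 + √(0 + 4)*0)) + 1/(-97707)) = 1/(1/(5 + 2*(4 + √4*0)) - 1/97707) = 1/(1/(5 + 2*(4 + 2*0)) - 1/97707) = 1/(1/(5 + 2*(4 + 0)) - 1/97707) = 1/(1/(5 + 2*4) - 1/97707) = 1/(1/(5 + 8) - 1/97707) = 1/(1/13 - 1/97707) = 1/(97694/1270191) = 1270191/97694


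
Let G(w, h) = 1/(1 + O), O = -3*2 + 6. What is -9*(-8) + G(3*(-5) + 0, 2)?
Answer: 73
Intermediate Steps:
O = 0 (O = -6 + 6 = 0)
G(w, h) = 1 (G(w, h) = 1/(1 + 0) = 1/1 = 1)
-9*(-8) + G(3*(-5) + 0, 2) = -9*(-8) + 1 = 72 + 1 = 73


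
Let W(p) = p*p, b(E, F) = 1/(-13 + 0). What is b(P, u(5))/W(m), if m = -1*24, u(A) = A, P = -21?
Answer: -1/7488 ≈ -0.00013355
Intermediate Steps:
b(E, F) = -1/13 (b(E, F) = 1/(-13) = -1/13)
m = -24
W(p) = p²
b(P, u(5))/W(m) = -1/(13*((-24)²)) = -1/13/576 = -1/13*1/576 = -1/7488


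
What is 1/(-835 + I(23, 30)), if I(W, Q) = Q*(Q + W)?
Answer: 1/755 ≈ 0.0013245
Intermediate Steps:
1/(-835 + I(23, 30)) = 1/(-835 + 30*(30 + 23)) = 1/(-835 + 30*53) = 1/(-835 + 1590) = 1/755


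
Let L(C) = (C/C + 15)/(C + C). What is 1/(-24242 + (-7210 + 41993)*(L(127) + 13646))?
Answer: 127/60277599416 ≈ 2.1069e-9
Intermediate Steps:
L(C) = 8/C (L(C) = (1 + 15)/((2*C)) = 16*(1/(2*C)) = 8/C)
1/(-24242 + (-7210 + 41993)*(L(127) + 13646)) = 1/(-24242 + (-7210 + 41993)*(8/127 + 13646)) = 1/(-24242 + 34783*(8*(1/127) + 13646)) = 1/(-24242 + 34783*(8/127 + 13646)) = 1/(-24242 + 34783*(1733050/127)) = 1/(-24242 + 60280678150/127) = 1/(60277599416/127) = 127/60277599416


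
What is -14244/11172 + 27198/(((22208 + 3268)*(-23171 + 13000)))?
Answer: -7323725795/5743746778 ≈ -1.2751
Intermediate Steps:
-14244/11172 + 27198/(((22208 + 3268)*(-23171 + 13000))) = -14244*1/11172 + 27198/((25476*(-10171))) = -1187/931 + 27198/(-259116396) = -1187/931 + 27198*(-1/259116396) = -1187/931 - 4533/43186066 = -7323725795/5743746778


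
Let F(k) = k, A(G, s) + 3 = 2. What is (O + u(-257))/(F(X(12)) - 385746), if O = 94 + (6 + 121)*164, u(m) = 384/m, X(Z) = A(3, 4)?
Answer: -5376570/99136979 ≈ -0.054234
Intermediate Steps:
A(G, s) = -1 (A(G, s) = -3 + 2 = -1)
X(Z) = -1
O = 20922 (O = 94 + 127*164 = 94 + 20828 = 20922)
(O + u(-257))/(F(X(12)) - 385746) = (20922 + 384/(-257))/(-1 - 385746) = (20922 + 384*(-1/257))/(-385747) = (20922 - 384/257)*(-1/385747) = (5376570/257)*(-1/385747) = -5376570/99136979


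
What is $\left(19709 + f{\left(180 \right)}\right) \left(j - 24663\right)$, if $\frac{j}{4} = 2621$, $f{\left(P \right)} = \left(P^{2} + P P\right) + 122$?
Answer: $-1199982949$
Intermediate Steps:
$f{\left(P \right)} = 122 + 2 P^{2}$ ($f{\left(P \right)} = \left(P^{2} + P^{2}\right) + 122 = 2 P^{2} + 122 = 122 + 2 P^{2}$)
$j = 10484$ ($j = 4 \cdot 2621 = 10484$)
$\left(19709 + f{\left(180 \right)}\right) \left(j - 24663\right) = \left(19709 + \left(122 + 2 \cdot 180^{2}\right)\right) \left(10484 - 24663\right) = \left(19709 + \left(122 + 2 \cdot 32400\right)\right) \left(10484 - 24663\right) = \left(19709 + \left(122 + 64800\right)\right) \left(10484 - 24663\right) = \left(19709 + 64922\right) \left(-14179\right) = 84631 \left(-14179\right) = -1199982949$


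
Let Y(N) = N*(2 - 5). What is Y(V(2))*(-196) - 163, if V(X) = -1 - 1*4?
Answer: -3103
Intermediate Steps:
V(X) = -5 (V(X) = -1 - 4 = -5)
Y(N) = -3*N (Y(N) = N*(-3) = -3*N)
Y(V(2))*(-196) - 163 = -3*(-5)*(-196) - 163 = 15*(-196) - 163 = -2940 - 163 = -3103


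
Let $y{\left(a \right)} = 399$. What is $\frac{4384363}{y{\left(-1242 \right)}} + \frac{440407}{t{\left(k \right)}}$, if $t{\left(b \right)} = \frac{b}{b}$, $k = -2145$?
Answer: $\frac{180106756}{399} \approx 4.514 \cdot 10^{5}$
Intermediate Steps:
$t{\left(b \right)} = 1$
$\frac{4384363}{y{\left(-1242 \right)}} + \frac{440407}{t{\left(k \right)}} = \frac{4384363}{399} + \frac{440407}{1} = 4384363 \cdot \frac{1}{399} + 440407 \cdot 1 = \frac{4384363}{399} + 440407 = \frac{180106756}{399}$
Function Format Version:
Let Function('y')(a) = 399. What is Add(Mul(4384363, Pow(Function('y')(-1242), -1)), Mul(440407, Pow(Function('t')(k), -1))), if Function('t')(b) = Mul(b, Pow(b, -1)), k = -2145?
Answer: Rational(180106756, 399) ≈ 4.5140e+5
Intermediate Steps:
Function('t')(b) = 1
Add(Mul(4384363, Pow(Function('y')(-1242), -1)), Mul(440407, Pow(Function('t')(k), -1))) = Add(Mul(4384363, Pow(399, -1)), Mul(440407, Pow(1, -1))) = Add(Mul(4384363, Rational(1, 399)), Mul(440407, 1)) = Add(Rational(4384363, 399), 440407) = Rational(180106756, 399)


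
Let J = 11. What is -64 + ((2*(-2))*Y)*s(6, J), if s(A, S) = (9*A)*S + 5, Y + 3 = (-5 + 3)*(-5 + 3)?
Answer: -2460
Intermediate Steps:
Y = 1 (Y = -3 + (-5 + 3)*(-5 + 3) = -3 - 2*(-2) = -3 + 4 = 1)
s(A, S) = 5 + 9*A*S (s(A, S) = 9*A*S + 5 = 5 + 9*A*S)
-64 + ((2*(-2))*Y)*s(6, J) = -64 + ((2*(-2))*1)*(5 + 9*6*11) = -64 + (-4*1)*(5 + 594) = -64 - 4*599 = -64 - 2396 = -2460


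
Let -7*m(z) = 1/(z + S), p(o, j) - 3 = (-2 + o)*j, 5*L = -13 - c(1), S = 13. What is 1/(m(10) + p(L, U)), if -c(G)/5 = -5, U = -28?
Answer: 805/218794 ≈ 0.0036793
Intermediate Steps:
c(G) = 25 (c(G) = -5*(-5) = 25)
L = -38/5 (L = (-13 - 1*25)/5 = (-13 - 25)/5 = (1/5)*(-38) = -38/5 ≈ -7.6000)
p(o, j) = 3 + j*(-2 + o) (p(o, j) = 3 + (-2 + o)*j = 3 + j*(-2 + o))
m(z) = -1/(7*(13 + z)) (m(z) = -1/(7*(z + 13)) = -1/(7*(13 + z)))
1/(m(10) + p(L, U)) = 1/(-1/(91 + 7*10) + (3 - 2*(-28) - 28*(-38/5))) = 1/(-1/(91 + 70) + (3 + 56 + 1064/5)) = 1/(-1/161 + 1359/5) = 1/(218794/805) = 805/218794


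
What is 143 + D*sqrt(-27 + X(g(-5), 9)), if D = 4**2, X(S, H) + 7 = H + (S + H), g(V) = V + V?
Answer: 143 + 16*I*sqrt(26) ≈ 143.0 + 81.584*I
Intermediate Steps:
g(V) = 2*V
X(S, H) = -7 + S + 2*H (X(S, H) = -7 + (H + (S + H)) = -7 + (H + (H + S)) = -7 + (S + 2*H) = -7 + S + 2*H)
D = 16
143 + D*sqrt(-27 + X(g(-5), 9)) = 143 + 16*sqrt(-27 + (-7 + 2*(-5) + 2*9)) = 143 + 16*sqrt(-27 + (-7 - 10 + 18)) = 143 + 16*sqrt(-27 + 1) = 143 + 16*sqrt(-26) = 143 + 16*(I*sqrt(26)) = 143 + 16*I*sqrt(26)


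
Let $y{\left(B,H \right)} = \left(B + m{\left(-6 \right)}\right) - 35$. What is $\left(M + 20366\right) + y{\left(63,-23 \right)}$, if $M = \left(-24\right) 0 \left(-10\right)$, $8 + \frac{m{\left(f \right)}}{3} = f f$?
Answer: $20478$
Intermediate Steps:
$m{\left(f \right)} = -24 + 3 f^{2}$ ($m{\left(f \right)} = -24 + 3 f f = -24 + 3 f^{2}$)
$M = 0$ ($M = 0 \left(-10\right) = 0$)
$y{\left(B,H \right)} = 49 + B$ ($y{\left(B,H \right)} = \left(B - \left(24 - 3 \left(-6\right)^{2}\right)\right) - 35 = \left(B + \left(-24 + 3 \cdot 36\right)\right) - 35 = \left(B + \left(-24 + 108\right)\right) - 35 = \left(B + 84\right) - 35 = \left(84 + B\right) - 35 = 49 + B$)
$\left(M + 20366\right) + y{\left(63,-23 \right)} = \left(0 + 20366\right) + \left(49 + 63\right) = 20366 + 112 = 20478$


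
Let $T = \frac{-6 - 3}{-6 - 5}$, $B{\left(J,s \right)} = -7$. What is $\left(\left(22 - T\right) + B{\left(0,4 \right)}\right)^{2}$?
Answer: $\frac{24336}{121} \approx 201.12$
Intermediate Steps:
$T = \frac{9}{11}$ ($T = - \frac{9}{-11} = \left(-9\right) \left(- \frac{1}{11}\right) = \frac{9}{11} \approx 0.81818$)
$\left(\left(22 - T\right) + B{\left(0,4 \right)}\right)^{2} = \left(\left(22 - \frac{9}{11}\right) - 7\right)^{2} = \left(\frac{233}{11} - 7\right)^{2} = \left(\frac{156}{11}\right)^{2} = \frac{24336}{121}$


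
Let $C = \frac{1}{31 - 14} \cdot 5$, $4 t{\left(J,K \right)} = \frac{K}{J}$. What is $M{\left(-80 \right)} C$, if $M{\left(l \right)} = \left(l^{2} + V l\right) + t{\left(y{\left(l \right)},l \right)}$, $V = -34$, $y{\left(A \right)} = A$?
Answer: $\frac{182405}{68} \approx 2682.4$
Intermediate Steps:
$t{\left(J,K \right)} = \frac{K}{4 J}$ ($t{\left(J,K \right)} = \frac{\frac{1}{J} K}{4} = \frac{K \frac{1}{J}}{4} = \frac{K}{4 J}$)
$C = \frac{5}{17}$ ($C = \frac{1}{17} \cdot 5 = \frac{5}{17} \approx 0.29412$)
$M{\left(l \right)} = \frac{1}{4} + l^{2} - 34 l$ ($M{\left(l \right)} = \left(l^{2} - 34 l\right) + \frac{l}{4 l} = \left(l^{2} - 34 l\right) + \frac{1}{4} = \frac{1}{4} + l^{2} - 34 l$)
$M{\left(-80 \right)} C = \left(\frac{1}{4} + \left(-80\right)^{2} - -2720\right) \frac{5}{17} = \left(\frac{1}{4} + 6400 + 2720\right) \frac{5}{17} = \frac{36481}{4} \cdot \frac{5}{17} = \frac{182405}{68}$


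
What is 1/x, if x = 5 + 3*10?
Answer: 1/35 ≈ 0.028571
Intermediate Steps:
x = 35 (x = 5 + 30 = 35)
1/x = 1/35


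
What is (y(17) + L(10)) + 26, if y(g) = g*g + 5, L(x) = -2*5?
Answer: 310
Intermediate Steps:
L(x) = -10 (L(x) = -1*10 = -10)
y(g) = 5 + g² (y(g) = g² + 5 = 5 + g²)
(y(17) + L(10)) + 26 = ((5 + 17²) - 10) + 26 = ((5 + 289) - 10) + 26 = (294 - 10) + 26 = 284 + 26 = 310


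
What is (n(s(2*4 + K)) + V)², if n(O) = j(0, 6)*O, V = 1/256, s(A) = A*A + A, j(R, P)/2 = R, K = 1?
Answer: 1/65536 ≈ 1.5259e-5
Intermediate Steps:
j(R, P) = 2*R
s(A) = A + A² (s(A) = A² + A = A + A²)
V = 1/256 ≈ 0.0039063
n(O) = 0 (n(O) = (2*0)*O = 0*O = 0)
(n(s(2*4 + K)) + V)² = (0 + 1/256)² = (1/256)² = 1/65536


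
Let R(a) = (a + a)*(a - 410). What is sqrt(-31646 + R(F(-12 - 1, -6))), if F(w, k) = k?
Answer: I*sqrt(26654) ≈ 163.26*I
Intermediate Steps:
R(a) = 2*a*(-410 + a) (R(a) = (2*a)*(-410 + a) = 2*a*(-410 + a))
sqrt(-31646 + R(F(-12 - 1, -6))) = sqrt(-31646 + 2*(-6)*(-410 - 6)) = sqrt(-31646 + 2*(-6)*(-416)) = sqrt(-31646 + 4992) = sqrt(-26654) = I*sqrt(26654)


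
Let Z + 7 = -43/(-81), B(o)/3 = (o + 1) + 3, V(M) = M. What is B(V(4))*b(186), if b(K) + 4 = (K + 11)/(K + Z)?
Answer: -506532/7271 ≈ -69.665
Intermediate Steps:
B(o) = 12 + 3*o (B(o) = 3*((o + 1) + 3) = 3*((1 + o) + 3) = 3*(4 + o) = 12 + 3*o)
Z = -524/81 (Z = -7 - 43/(-81) = -7 - 43*(-1/81) = -7 + 43/81 = -524/81 ≈ -6.4691)
b(K) = -4 + (11 + K)/(-524/81 + K) (b(K) = -4 + (K + 11)/(K - 524/81) = -4 + (11 + K)/(-524/81 + K))
B(V(4))*b(186) = (12 + 3*4)*((2987 - 243*186)/(-524 + 81*186)) = (12 + 12)*((2987 - 45198)/(-524 + 15066)) = 24*(-42211/14542) = -506532/7271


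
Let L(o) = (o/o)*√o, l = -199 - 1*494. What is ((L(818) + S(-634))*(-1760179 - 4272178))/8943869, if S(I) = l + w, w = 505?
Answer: 1134083116/8943869 - 6032357*√818/8943869 ≈ 107.51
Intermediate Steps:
l = -693 (l = -199 - 494 = -693)
S(I) = -188 (S(I) = -693 + 505 = -188)
L(o) = √o (L(o) = 1*√o = √o)
((L(818) + S(-634))*(-1760179 - 4272178))/8943869 = ((√818 - 188)*(-1760179 - 4272178))/8943869 = ((-188 + √818)*(-6032357))*(1/8943869) = (1134083116 - 6032357*√818)*(1/8943869) = 1134083116/8943869 - 6032357*√818/8943869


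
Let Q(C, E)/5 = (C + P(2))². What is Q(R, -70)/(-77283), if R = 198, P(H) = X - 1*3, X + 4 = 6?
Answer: -194045/77283 ≈ -2.5108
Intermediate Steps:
X = 2 (X = -4 + 6 = 2)
P(H) = -1 (P(H) = 2 - 1*3 = 2 - 3 = -1)
Q(C, E) = 5*(-1 + C)² (Q(C, E) = 5*(C - 1)² = 5*(-1 + C)²)
Q(R, -70)/(-77283) = (5*(-1 + 198)²)/(-77283) = (5*197²)*(-1/77283) = (5*38809)*(-1/77283) = 194045*(-1/77283) = -194045/77283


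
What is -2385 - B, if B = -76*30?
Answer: -105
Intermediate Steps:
B = -2280
-2385 - B = -2385 - 1*(-2280) = -2385 + 2280 = -105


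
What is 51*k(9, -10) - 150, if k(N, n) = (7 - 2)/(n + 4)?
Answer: -385/2 ≈ -192.50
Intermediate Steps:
k(N, n) = 5/(4 + n)
51*k(9, -10) - 150 = 51*(5/(4 - 10)) - 150 = 51*(5/(-6)) - 150 = 51*(5*(-⅙)) - 150 = 51*(-⅚) - 150 = -85/2 - 150 = -385/2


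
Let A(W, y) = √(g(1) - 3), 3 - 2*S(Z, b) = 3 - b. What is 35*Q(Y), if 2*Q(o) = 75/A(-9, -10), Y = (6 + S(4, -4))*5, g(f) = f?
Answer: -2625*I*√2/4 ≈ -928.08*I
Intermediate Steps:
S(Z, b) = b/2 (S(Z, b) = 3/2 - (3 - b)/2 = 3/2 + (-3/2 + b/2) = b/2)
A(W, y) = I*√2 (A(W, y) = √(1 - 3) = √(-2) = I*√2)
Y = 20 (Y = (6 + (½)*(-4))*5 = (6 - 2)*5 = 4*5 = 20)
Q(o) = -75*I*√2/4 (Q(o) = (75/((I*√2)))/2 = (75*(-I*√2/2))/2 = (-75*I*√2/2)/2 = -75*I*√2/4)
35*Q(Y) = 35*(-75*I*√2/4) = -2625*I*√2/4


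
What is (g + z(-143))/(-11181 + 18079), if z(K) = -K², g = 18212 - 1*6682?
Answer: -8919/6898 ≈ -1.2930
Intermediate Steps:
g = 11530 (g = 18212 - 6682 = 11530)
(g + z(-143))/(-11181 + 18079) = (11530 - 1*(-143)²)/(-11181 + 18079) = (11530 - 1*20449)/6898 = (11530 - 20449)*(1/6898) = -8919*1/6898 = -8919/6898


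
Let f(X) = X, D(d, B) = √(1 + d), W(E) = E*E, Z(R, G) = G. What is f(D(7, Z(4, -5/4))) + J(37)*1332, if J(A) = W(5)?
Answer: 33300 + 2*√2 ≈ 33303.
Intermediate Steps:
W(E) = E²
J(A) = 25 (J(A) = 5² = 25)
f(D(7, Z(4, -5/4))) + J(37)*1332 = √(1 + 7) + 25*1332 = √8 + 33300 = 2*√2 + 33300 = 33300 + 2*√2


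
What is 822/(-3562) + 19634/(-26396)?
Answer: -167215/171574 ≈ -0.97459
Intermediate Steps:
822/(-3562) + 19634/(-26396) = 822*(-1/3562) + 19634*(-1/26396) = -3/13 - 9817/13198 = -167215/171574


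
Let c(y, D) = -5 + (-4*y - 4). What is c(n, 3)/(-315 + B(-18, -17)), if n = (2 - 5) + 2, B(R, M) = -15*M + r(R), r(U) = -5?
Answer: 1/13 ≈ 0.076923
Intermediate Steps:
B(R, M) = -5 - 15*M (B(R, M) = -15*M - 5 = -5 - 15*M)
n = -1 (n = -3 + 2 = -1)
c(y, D) = -9 - 4*y (c(y, D) = -5 + (-4 - 4*y) = -9 - 4*y)
c(n, 3)/(-315 + B(-18, -17)) = (-9 - 4*(-1))/(-315 + (-5 - 15*(-17))) = (-9 + 4)/(-315 + (-5 + 255)) = -5/(-315 + 250) = -5/(-65) = -1/65*(-5) = 1/13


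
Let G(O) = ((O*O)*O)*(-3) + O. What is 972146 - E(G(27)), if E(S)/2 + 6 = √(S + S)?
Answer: 972158 - 12*I*√3279 ≈ 9.7216e+5 - 687.15*I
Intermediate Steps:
G(O) = O - 3*O³ (G(O) = (O²*O)*(-3) + O = O³*(-3) + O = -3*O³ + O = O - 3*O³)
E(S) = -12 + 2*√2*√S (E(S) = -12 + 2*√(S + S) = -12 + 2*√(2*S) = -12 + 2*(√2*√S) = -12 + 2*√2*√S)
972146 - E(G(27)) = 972146 - (-12 + 2*√2*√(27 - 3*27³)) = 972146 - (-12 + 2*√2*√(27 - 3*19683)) = 972146 - (-12 + 2*√2*√(27 - 59049)) = 972146 - (-12 + 2*√2*√(-59022)) = 972146 - (-12 + 2*√2*(3*I*√6558)) = 972146 - (-12 + 12*I*√3279) = 972146 + (12 - 12*I*√3279) = 972158 - 12*I*√3279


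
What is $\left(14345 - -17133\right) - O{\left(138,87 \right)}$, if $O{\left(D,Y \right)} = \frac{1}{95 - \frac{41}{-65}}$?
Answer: $\frac{195667183}{6216} \approx 31478.0$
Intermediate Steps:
$O{\left(D,Y \right)} = \frac{65}{6216}$ ($O{\left(D,Y \right)} = \frac{1}{95 - - \frac{41}{65}} = \frac{1}{95 + \frac{41}{65}} = \frac{1}{\frac{6216}{65}} = \frac{65}{6216}$)
$\left(14345 - -17133\right) - O{\left(138,87 \right)} = \left(14345 - -17133\right) - \frac{65}{6216} = \left(14345 + 17133\right) - \frac{65}{6216} = 31478 - \frac{65}{6216} = \frac{195667183}{6216}$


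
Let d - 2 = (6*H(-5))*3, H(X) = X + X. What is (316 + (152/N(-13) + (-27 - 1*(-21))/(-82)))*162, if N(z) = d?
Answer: 186338070/3649 ≈ 51066.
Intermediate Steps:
H(X) = 2*X
d = -178 (d = 2 + (6*(2*(-5)))*3 = 2 + (6*(-10))*3 = 2 - 60*3 = 2 - 180 = -178)
N(z) = -178
(316 + (152/N(-13) + (-27 - 1*(-21))/(-82)))*162 = (316 + (152/(-178) + (-27 - 1*(-21))/(-82)))*162 = (316 + (152*(-1/178) + (-27 + 21)*(-1/82)))*162 = (316 + (-76/89 - 6*(-1/82)))*162 = (316 + (-76/89 + 3/41))*162 = (316 - 2849/3649)*162 = (1150235/3649)*162 = 186338070/3649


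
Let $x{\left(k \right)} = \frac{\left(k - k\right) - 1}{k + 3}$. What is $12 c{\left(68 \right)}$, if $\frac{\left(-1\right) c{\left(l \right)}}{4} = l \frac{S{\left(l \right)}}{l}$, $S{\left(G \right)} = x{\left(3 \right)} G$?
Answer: $544$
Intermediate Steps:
$x{\left(k \right)} = - \frac{1}{3 + k}$ ($x{\left(k \right)} = \frac{0 - 1}{3 + k} = - \frac{1}{3 + k}$)
$S{\left(G \right)} = - \frac{G}{6}$ ($S{\left(G \right)} = - \frac{1}{3 + 3} G = - \frac{1}{6} G = \left(-1\right) \frac{1}{6} G = - \frac{G}{6}$)
$c{\left(l \right)} = \frac{2 l}{3}$ ($c{\left(l \right)} = - 4 l \frac{\left(- \frac{1}{6}\right) l}{l} = - 4 l \left(- \frac{1}{6}\right) = - 4 \left(- \frac{l}{6}\right) = \frac{2 l}{3}$)
$12 c{\left(68 \right)} = 12 \cdot \frac{2}{3} \cdot 68 = 12 \cdot \frac{136}{3} = 544$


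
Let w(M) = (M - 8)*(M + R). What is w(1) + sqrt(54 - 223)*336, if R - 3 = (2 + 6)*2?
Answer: -140 + 4368*I ≈ -140.0 + 4368.0*I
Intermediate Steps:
R = 19 (R = 3 + (2 + 6)*2 = 3 + 8*2 = 3 + 16 = 19)
w(M) = (-8 + M)*(19 + M) (w(M) = (M - 8)*(M + 19) = (-8 + M)*(19 + M))
w(1) + sqrt(54 - 223)*336 = (-152 + 1**2 + 11*1) + sqrt(54 - 223)*336 = (-152 + 1 + 11) + sqrt(-169)*336 = -140 + (13*I)*336 = -140 + 4368*I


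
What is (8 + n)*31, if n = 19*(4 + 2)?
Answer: 3782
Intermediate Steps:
n = 114 (n = 19*6 = 114)
(8 + n)*31 = (8 + 114)*31 = 122*31 = 3782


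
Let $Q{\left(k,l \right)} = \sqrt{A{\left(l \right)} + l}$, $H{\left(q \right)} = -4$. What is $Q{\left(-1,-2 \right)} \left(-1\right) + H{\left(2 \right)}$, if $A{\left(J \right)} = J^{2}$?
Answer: $-4 - \sqrt{2} \approx -5.4142$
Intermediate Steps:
$Q{\left(k,l \right)} = \sqrt{l + l^{2}}$ ($Q{\left(k,l \right)} = \sqrt{l^{2} + l} = \sqrt{l + l^{2}}$)
$Q{\left(-1,-2 \right)} \left(-1\right) + H{\left(2 \right)} = \sqrt{- 2 \left(1 - 2\right)} \left(-1\right) - 4 = \sqrt{\left(-2\right) \left(-1\right)} \left(-1\right) - 4 = \sqrt{2} \left(-1\right) - 4 = - \sqrt{2} - 4 = -4 - \sqrt{2}$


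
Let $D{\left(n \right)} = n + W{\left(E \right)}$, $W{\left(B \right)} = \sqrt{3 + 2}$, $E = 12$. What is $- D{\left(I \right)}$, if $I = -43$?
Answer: $43 - \sqrt{5} \approx 40.764$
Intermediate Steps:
$W{\left(B \right)} = \sqrt{5}$
$D{\left(n \right)} = n + \sqrt{5}$
$- D{\left(I \right)} = - (-43 + \sqrt{5}) = 43 - \sqrt{5}$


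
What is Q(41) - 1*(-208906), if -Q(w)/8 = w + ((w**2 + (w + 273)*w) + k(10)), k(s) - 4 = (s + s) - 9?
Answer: 92018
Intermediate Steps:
k(s) = -5 + 2*s (k(s) = 4 + ((s + s) - 9) = 4 + (2*s - 9) = 4 + (-9 + 2*s) = -5 + 2*s)
Q(w) = -120 - 8*w - 8*w**2 - 8*w*(273 + w) (Q(w) = -8*(w + ((w**2 + (w + 273)*w) + (-5 + 2*10))) = -8*(w + ((w**2 + (273 + w)*w) + (-5 + 20))) = -8*(w + ((w**2 + w*(273 + w)) + 15)) = -8*(w + (15 + w**2 + w*(273 + w))) = -8*(15 + w + w**2 + w*(273 + w)) = -120 - 8*w - 8*w**2 - 8*w*(273 + w))
Q(41) - 1*(-208906) = (-120 - 2192*41 - 16*41**2) - 1*(-208906) = (-120 - 89872 - 16*1681) + 208906 = (-120 - 89872 - 26896) + 208906 = -116888 + 208906 = 92018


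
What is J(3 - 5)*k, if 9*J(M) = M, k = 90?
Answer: -20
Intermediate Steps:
J(M) = M/9
J(3 - 5)*k = ((3 - 5)/9)*90 = ((⅑)*(-2))*90 = -2/9*90 = -20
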